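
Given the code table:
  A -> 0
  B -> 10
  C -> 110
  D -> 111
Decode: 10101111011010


Decoding:
10 -> B
10 -> B
111 -> D
10 -> B
110 -> C
10 -> B


Result: BBDBCB


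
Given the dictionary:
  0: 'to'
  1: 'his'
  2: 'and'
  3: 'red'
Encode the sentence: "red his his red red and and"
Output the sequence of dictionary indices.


Look up each word in the dictionary:
  'red' -> 3
  'his' -> 1
  'his' -> 1
  'red' -> 3
  'red' -> 3
  'and' -> 2
  'and' -> 2

Encoded: [3, 1, 1, 3, 3, 2, 2]


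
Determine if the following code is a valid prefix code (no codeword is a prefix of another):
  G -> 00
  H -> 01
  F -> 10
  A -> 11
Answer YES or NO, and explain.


Checking each pair (does one codeword prefix another?):
  G='00' vs H='01': no prefix
  G='00' vs F='10': no prefix
  G='00' vs A='11': no prefix
  H='01' vs G='00': no prefix
  H='01' vs F='10': no prefix
  H='01' vs A='11': no prefix
  F='10' vs G='00': no prefix
  F='10' vs H='01': no prefix
  F='10' vs A='11': no prefix
  A='11' vs G='00': no prefix
  A='11' vs H='01': no prefix
  A='11' vs F='10': no prefix
No violation found over all pairs.

YES -- this is a valid prefix code. No codeword is a prefix of any other codeword.


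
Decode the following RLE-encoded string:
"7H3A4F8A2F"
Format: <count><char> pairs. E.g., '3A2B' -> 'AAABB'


Expanding each <count><char> pair:
  7H -> 'HHHHHHH'
  3A -> 'AAA'
  4F -> 'FFFF'
  8A -> 'AAAAAAAA'
  2F -> 'FF'

Decoded = HHHHHHHAAAFFFFAAAAAAAAFF


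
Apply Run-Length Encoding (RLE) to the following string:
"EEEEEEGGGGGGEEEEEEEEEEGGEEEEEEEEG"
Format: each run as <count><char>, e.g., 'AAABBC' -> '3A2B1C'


Scanning runs left to right:
  i=0: run of 'E' x 6 -> '6E'
  i=6: run of 'G' x 6 -> '6G'
  i=12: run of 'E' x 10 -> '10E'
  i=22: run of 'G' x 2 -> '2G'
  i=24: run of 'E' x 8 -> '8E'
  i=32: run of 'G' x 1 -> '1G'

RLE = 6E6G10E2G8E1G


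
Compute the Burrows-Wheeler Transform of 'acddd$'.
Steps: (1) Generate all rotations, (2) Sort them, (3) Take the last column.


Rotations (sorted):
  0: $acddd -> last char: d
  1: acddd$ -> last char: $
  2: cddd$a -> last char: a
  3: d$acdd -> last char: d
  4: dd$acd -> last char: d
  5: ddd$ac -> last char: c


BWT = d$addc


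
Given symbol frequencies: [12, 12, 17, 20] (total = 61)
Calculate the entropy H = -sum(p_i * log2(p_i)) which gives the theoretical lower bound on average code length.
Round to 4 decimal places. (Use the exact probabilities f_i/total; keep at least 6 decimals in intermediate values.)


Per-symbol terms -p_i * log2(p_i) with p_i = f_i/61:
  p = 12/61 = 0.196721: log2(p) = -2.345775, -p*log2(p) = 0.461464
  p = 12/61 = 0.196721: log2(p) = -2.345775, -p*log2(p) = 0.461464
  p = 17/61 = 0.278689: log2(p) = -1.843274, -p*log2(p) = 0.513699
  p = 20/61 = 0.327869: log2(p) = -1.608809, -p*log2(p) = 0.527478
H = 0.461464 + 0.461464 + 0.513699 + 0.527478 = 1.964105

H = 1.9641 bits/symbol


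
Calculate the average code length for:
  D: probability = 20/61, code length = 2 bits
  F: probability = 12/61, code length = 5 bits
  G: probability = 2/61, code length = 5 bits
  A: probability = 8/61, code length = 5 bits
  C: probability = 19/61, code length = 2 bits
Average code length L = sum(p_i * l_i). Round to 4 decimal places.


Weighted contributions p_i * l_i:
  D: (20/61) * 2 = 40/61
  F: (12/61) * 5 = 60/61
  G: (2/61) * 5 = 10/61
  A: (8/61) * 5 = 40/61
  C: (19/61) * 2 = 38/61
Sum = (40 + 60 + 10 + 40 + 38)/61 = 188/61

L = 188/61 = 3.0820 bits/symbol


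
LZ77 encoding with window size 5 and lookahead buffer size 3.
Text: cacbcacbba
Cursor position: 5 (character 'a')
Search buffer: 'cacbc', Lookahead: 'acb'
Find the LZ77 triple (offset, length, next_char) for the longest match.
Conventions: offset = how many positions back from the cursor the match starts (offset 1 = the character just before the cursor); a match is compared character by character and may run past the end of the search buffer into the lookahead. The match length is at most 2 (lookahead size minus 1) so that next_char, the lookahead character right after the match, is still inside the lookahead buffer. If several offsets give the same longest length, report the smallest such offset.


Try each offset into the search buffer:
  offset=1 (pos 4, char 'c'): match length 0
  offset=2 (pos 3, char 'b'): match length 0
  offset=3 (pos 2, char 'c'): match length 0
  offset=4 (pos 1, char 'a'): match length 2
  offset=5 (pos 0, char 'c'): match length 0
Longest match has length 2 at offset 4.
next_char = character at position 5 + 2 = 7 -> 'b'

Best match: offset=4, length=2 (matching 'ac' starting at position 1)
LZ77 triple: (4, 2, 'b')


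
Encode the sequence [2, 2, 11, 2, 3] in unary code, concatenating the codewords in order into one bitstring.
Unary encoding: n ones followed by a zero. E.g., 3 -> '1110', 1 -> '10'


Encode each number as n ones followed by a terminating 0:
  2 -> 110 (3 bits)
  2 -> 110 (3 bits)
  11 -> 111111111110 (12 bits)
  2 -> 110 (3 bits)
  3 -> 1110 (4 bits)
Total length = 3 + 3 + 12 + 3 + 4 = 25 bits.

Unary([2, 2, 11, 2, 3]) = 1101101111111111101101110 (25 bits)


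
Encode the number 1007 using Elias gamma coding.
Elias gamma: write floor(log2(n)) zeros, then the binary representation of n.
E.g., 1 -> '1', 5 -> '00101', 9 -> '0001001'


num_bits = floor(log2(1007)) + 1 = 10
leading_zeros = num_bits - 1 = 9
binary(1007) = 1111101111

Elias gamma(1007) = '000000000' + '1111101111' = 0000000001111101111 (19 bits)


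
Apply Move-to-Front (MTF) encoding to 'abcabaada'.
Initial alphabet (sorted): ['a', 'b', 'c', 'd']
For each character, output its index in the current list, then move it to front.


MTF encoding:
'a': index 0 in ['a', 'b', 'c', 'd'] -> ['a', 'b', 'c', 'd']
'b': index 1 in ['a', 'b', 'c', 'd'] -> ['b', 'a', 'c', 'd']
'c': index 2 in ['b', 'a', 'c', 'd'] -> ['c', 'b', 'a', 'd']
'a': index 2 in ['c', 'b', 'a', 'd'] -> ['a', 'c', 'b', 'd']
'b': index 2 in ['a', 'c', 'b', 'd'] -> ['b', 'a', 'c', 'd']
'a': index 1 in ['b', 'a', 'c', 'd'] -> ['a', 'b', 'c', 'd']
'a': index 0 in ['a', 'b', 'c', 'd'] -> ['a', 'b', 'c', 'd']
'd': index 3 in ['a', 'b', 'c', 'd'] -> ['d', 'a', 'b', 'c']
'a': index 1 in ['d', 'a', 'b', 'c'] -> ['a', 'd', 'b', 'c']


Output: [0, 1, 2, 2, 2, 1, 0, 3, 1]


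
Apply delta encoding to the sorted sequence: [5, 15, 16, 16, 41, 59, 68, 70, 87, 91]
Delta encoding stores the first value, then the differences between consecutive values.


First value: 5
Deltas:
  15 - 5 = 10
  16 - 15 = 1
  16 - 16 = 0
  41 - 16 = 25
  59 - 41 = 18
  68 - 59 = 9
  70 - 68 = 2
  87 - 70 = 17
  91 - 87 = 4


Delta encoded: [5, 10, 1, 0, 25, 18, 9, 2, 17, 4]


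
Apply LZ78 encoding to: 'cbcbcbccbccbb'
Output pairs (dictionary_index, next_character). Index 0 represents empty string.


LZ78 encoding steps:
Dictionary: {0: ''}
Step 1: w='' (idx 0), next='c' -> output (0, 'c'), add 'c' as idx 1
Step 2: w='' (idx 0), next='b' -> output (0, 'b'), add 'b' as idx 2
Step 3: w='c' (idx 1), next='b' -> output (1, 'b'), add 'cb' as idx 3
Step 4: w='cb' (idx 3), next='c' -> output (3, 'c'), add 'cbc' as idx 4
Step 5: w='cbc' (idx 4), next='c' -> output (4, 'c'), add 'cbcc' as idx 5
Step 6: w='b' (idx 2), next='b' -> output (2, 'b'), add 'bb' as idx 6


Encoded: [(0, 'c'), (0, 'b'), (1, 'b'), (3, 'c'), (4, 'c'), (2, 'b')]


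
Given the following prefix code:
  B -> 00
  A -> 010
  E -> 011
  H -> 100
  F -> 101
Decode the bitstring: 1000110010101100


Decoding step by step:
Bits 100 -> H
Bits 011 -> E
Bits 00 -> B
Bits 101 -> F
Bits 011 -> E
Bits 00 -> B


Decoded message: HEBFEB


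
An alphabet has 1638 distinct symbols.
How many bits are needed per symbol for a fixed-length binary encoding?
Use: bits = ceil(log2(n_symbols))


log2(1638) = 10.6777
Bracket: 2^10 = 1024 < 1638 <= 2^11 = 2048
So ceil(log2(1638)) = 11

bits = ceil(log2(1638)) = ceil(10.6777) = 11 bits


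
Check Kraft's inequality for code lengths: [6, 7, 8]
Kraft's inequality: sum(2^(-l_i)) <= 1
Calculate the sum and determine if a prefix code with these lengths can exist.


Sum = 2^(-6) + 2^(-7) + 2^(-8)
    = 0.015625 + 0.0078125 + 0.00390625
    = 7/256 = 0.02734375
Since 0.02734375 <= 1, Kraft's inequality IS satisfied.
A prefix code with these lengths CAN exist.

Kraft sum = 0.02734375. Satisfied.


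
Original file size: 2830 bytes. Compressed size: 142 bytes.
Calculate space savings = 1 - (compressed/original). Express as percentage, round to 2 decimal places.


ratio = compressed/original = 142/2830 = 0.050177
savings = 1 - ratio = 1 - 0.050177 = 0.949823
as a percentage: 0.949823 * 100 = 94.98%

Space savings = 1 - 142/2830 = 94.98%


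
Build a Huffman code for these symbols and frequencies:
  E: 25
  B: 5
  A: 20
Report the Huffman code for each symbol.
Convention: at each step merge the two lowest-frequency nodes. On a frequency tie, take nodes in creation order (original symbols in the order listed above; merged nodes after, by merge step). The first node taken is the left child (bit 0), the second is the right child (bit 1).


Huffman tree construction:
Step 1: Merge B(5) + A(20) = 25
Step 2: Merge E(25) + (B+A)(25) = 50
Read each symbol's code off the tree from the root (left child = 0, right child = 1).

Codes:
  E: 0 (length 1)
  B: 10 (length 2)
  A: 11 (length 2)
Average code length: 75/50 = 1.5000 bits/symbol


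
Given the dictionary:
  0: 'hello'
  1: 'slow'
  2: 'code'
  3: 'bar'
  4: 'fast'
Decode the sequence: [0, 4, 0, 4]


Look up each index in the dictionary:
  0 -> 'hello'
  4 -> 'fast'
  0 -> 'hello'
  4 -> 'fast'

Decoded: "hello fast hello fast"


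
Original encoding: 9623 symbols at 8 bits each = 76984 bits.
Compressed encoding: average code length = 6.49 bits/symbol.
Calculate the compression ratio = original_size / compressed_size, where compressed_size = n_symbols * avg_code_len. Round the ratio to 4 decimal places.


original_size = n_symbols * orig_bits = 9623 * 8 = 76984 bits
compressed_size = n_symbols * avg_code_len = 9623 * 6.49 = 62453.27 bits
ratio = original_size / compressed_size = 76984 / 62453.27 = 1.2327

Compression ratio = 1.2327


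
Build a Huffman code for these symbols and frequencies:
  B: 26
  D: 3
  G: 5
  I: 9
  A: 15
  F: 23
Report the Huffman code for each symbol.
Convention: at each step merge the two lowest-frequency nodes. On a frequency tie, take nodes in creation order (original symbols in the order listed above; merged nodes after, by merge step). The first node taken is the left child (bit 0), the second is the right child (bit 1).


Huffman tree construction:
Step 1: Merge D(3) + G(5) = 8
Step 2: Merge (D+G)(8) + I(9) = 17
Step 3: Merge A(15) + ((D+G)+I)(17) = 32
Step 4: Merge F(23) + B(26) = 49
Step 5: Merge (A+((D+G)+I))(32) + (F+B)(49) = 81
Read each symbol's code off the tree from the root (left child = 0, right child = 1).

Codes:
  B: 11 (length 2)
  D: 0100 (length 4)
  G: 0101 (length 4)
  I: 011 (length 3)
  A: 00 (length 2)
  F: 10 (length 2)
Average code length: 187/81 = 2.3086 bits/symbol


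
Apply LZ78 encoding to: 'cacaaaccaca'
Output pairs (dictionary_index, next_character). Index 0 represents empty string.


LZ78 encoding steps:
Dictionary: {0: ''}
Step 1: w='' (idx 0), next='c' -> output (0, 'c'), add 'c' as idx 1
Step 2: w='' (idx 0), next='a' -> output (0, 'a'), add 'a' as idx 2
Step 3: w='c' (idx 1), next='a' -> output (1, 'a'), add 'ca' as idx 3
Step 4: w='a' (idx 2), next='a' -> output (2, 'a'), add 'aa' as idx 4
Step 5: w='c' (idx 1), next='c' -> output (1, 'c'), add 'cc' as idx 5
Step 6: w='a' (idx 2), next='c' -> output (2, 'c'), add 'ac' as idx 6
Step 7: w='a' (idx 2), end of input -> output (2, '')


Encoded: [(0, 'c'), (0, 'a'), (1, 'a'), (2, 'a'), (1, 'c'), (2, 'c'), (2, '')]


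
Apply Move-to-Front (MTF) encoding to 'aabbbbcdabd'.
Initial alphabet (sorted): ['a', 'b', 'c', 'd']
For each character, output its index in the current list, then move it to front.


MTF encoding:
'a': index 0 in ['a', 'b', 'c', 'd'] -> ['a', 'b', 'c', 'd']
'a': index 0 in ['a', 'b', 'c', 'd'] -> ['a', 'b', 'c', 'd']
'b': index 1 in ['a', 'b', 'c', 'd'] -> ['b', 'a', 'c', 'd']
'b': index 0 in ['b', 'a', 'c', 'd'] -> ['b', 'a', 'c', 'd']
'b': index 0 in ['b', 'a', 'c', 'd'] -> ['b', 'a', 'c', 'd']
'b': index 0 in ['b', 'a', 'c', 'd'] -> ['b', 'a', 'c', 'd']
'c': index 2 in ['b', 'a', 'c', 'd'] -> ['c', 'b', 'a', 'd']
'd': index 3 in ['c', 'b', 'a', 'd'] -> ['d', 'c', 'b', 'a']
'a': index 3 in ['d', 'c', 'b', 'a'] -> ['a', 'd', 'c', 'b']
'b': index 3 in ['a', 'd', 'c', 'b'] -> ['b', 'a', 'd', 'c']
'd': index 2 in ['b', 'a', 'd', 'c'] -> ['d', 'b', 'a', 'c']


Output: [0, 0, 1, 0, 0, 0, 2, 3, 3, 3, 2]


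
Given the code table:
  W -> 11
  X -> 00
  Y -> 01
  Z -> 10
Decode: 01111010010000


Decoding:
01 -> Y
11 -> W
10 -> Z
10 -> Z
01 -> Y
00 -> X
00 -> X


Result: YWZZYXX


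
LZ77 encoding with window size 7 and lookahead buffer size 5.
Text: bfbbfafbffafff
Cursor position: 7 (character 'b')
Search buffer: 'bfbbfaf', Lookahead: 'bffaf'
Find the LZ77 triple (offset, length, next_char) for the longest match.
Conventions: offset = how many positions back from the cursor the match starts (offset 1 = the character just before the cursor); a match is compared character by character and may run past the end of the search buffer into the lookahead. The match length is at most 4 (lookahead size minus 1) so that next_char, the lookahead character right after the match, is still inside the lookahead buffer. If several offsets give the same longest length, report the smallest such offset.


Try each offset into the search buffer:
  offset=1 (pos 6, char 'f'): match length 0
  offset=2 (pos 5, char 'a'): match length 0
  offset=3 (pos 4, char 'f'): match length 0
  offset=4 (pos 3, char 'b'): match length 2
  offset=5 (pos 2, char 'b'): match length 1
  offset=6 (pos 1, char 'f'): match length 0
  offset=7 (pos 0, char 'b'): match length 2
Longest match has length 2, found at offsets 4, 7; take the smallest, offset 4.
next_char = character at position 7 + 2 = 9 -> 'f'

Best match: offset=4, length=2 (matching 'bf' starting at position 3)
LZ77 triple: (4, 2, 'f')


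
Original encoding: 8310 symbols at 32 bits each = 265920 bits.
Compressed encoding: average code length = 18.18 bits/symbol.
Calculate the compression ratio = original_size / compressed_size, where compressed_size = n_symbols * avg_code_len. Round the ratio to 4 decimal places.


original_size = n_symbols * orig_bits = 8310 * 32 = 265920 bits
compressed_size = n_symbols * avg_code_len = 8310 * 18.18 = 151075.8 bits
ratio = original_size / compressed_size = 265920 / 151075.8 = 1.7602

Compression ratio = 1.7602


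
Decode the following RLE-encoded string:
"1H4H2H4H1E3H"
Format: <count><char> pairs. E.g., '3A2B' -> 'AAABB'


Expanding each <count><char> pair:
  1H -> 'H'
  4H -> 'HHHH'
  2H -> 'HH'
  4H -> 'HHHH'
  1E -> 'E'
  3H -> 'HHH'

Decoded = HHHHHHHHHHHEHHH


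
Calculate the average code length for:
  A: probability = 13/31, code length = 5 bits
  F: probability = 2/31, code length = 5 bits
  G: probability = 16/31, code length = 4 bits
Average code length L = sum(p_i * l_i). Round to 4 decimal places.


Weighted contributions p_i * l_i:
  A: (13/31) * 5 = 65/31
  F: (2/31) * 5 = 10/31
  G: (16/31) * 4 = 64/31
Sum = (65 + 10 + 64)/31 = 139/31

L = 139/31 = 4.4839 bits/symbol


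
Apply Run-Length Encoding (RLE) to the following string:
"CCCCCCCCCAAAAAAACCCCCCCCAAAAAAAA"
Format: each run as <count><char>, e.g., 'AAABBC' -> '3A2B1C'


Scanning runs left to right:
  i=0: run of 'C' x 9 -> '9C'
  i=9: run of 'A' x 7 -> '7A'
  i=16: run of 'C' x 8 -> '8C'
  i=24: run of 'A' x 8 -> '8A'

RLE = 9C7A8C8A


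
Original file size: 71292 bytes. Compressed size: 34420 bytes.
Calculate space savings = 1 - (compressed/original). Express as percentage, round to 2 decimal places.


ratio = compressed/original = 34420/71292 = 0.482803
savings = 1 - ratio = 1 - 0.482803 = 0.517197
as a percentage: 0.517197 * 100 = 51.72%

Space savings = 1 - 34420/71292 = 51.72%


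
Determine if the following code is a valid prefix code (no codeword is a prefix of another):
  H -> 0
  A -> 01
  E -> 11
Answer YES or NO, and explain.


Checking each pair (does one codeword prefix another?):
  H='0' vs A='01': prefix -- VIOLATION

NO -- this is NOT a valid prefix code. H (0) is a prefix of A (01).


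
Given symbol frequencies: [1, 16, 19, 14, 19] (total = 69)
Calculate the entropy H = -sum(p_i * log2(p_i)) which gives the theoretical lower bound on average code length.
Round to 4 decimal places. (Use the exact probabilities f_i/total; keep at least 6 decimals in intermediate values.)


Per-symbol terms -p_i * log2(p_i) with p_i = f_i/69:
  p = 1/69 = 0.014493: log2(p) = -6.108524, -p*log2(p) = 0.088529
  p = 16/69 = 0.231884: log2(p) = -2.108524, -p*log2(p) = 0.488933
  p = 19/69 = 0.275362: log2(p) = -1.860597, -p*log2(p) = 0.512338
  p = 14/69 = 0.202899: log2(p) = -2.301170, -p*log2(p) = 0.466904
  p = 19/69 = 0.275362: log2(p) = -1.860597, -p*log2(p) = 0.512338
H = 0.088529 + 0.488933 + 0.512338 + 0.466904 + 0.512338 = 2.069042

H = 2.069 bits/symbol


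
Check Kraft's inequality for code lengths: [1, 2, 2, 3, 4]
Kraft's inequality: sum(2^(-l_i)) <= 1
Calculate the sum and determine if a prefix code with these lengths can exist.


Sum = 2^(-1) + 2^(-2) + 2^(-2) + 2^(-3) + 2^(-4)
    = 0.5 + 0.25 + 0.25 + 0.125 + 0.0625
    = 19/16 = 1.1875
Since 1.1875 > 1, Kraft's inequality is NOT satisfied.
A prefix code with these lengths CANNOT exist.

Kraft sum = 1.1875. Not satisfied.


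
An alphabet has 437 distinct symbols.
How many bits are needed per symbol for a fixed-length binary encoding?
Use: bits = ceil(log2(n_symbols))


log2(437) = 8.7715
Bracket: 2^8 = 256 < 437 <= 2^9 = 512
So ceil(log2(437)) = 9

bits = ceil(log2(437)) = ceil(8.7715) = 9 bits


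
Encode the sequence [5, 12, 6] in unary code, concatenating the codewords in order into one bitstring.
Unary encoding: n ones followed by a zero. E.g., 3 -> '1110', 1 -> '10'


Encode each number as n ones followed by a terminating 0:
  5 -> 111110 (6 bits)
  12 -> 1111111111110 (13 bits)
  6 -> 1111110 (7 bits)
Total length = 6 + 13 + 7 = 26 bits.

Unary([5, 12, 6]) = 11111011111111111101111110 (26 bits)


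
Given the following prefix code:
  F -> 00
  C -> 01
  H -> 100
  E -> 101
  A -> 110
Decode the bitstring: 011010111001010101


Decoding step by step:
Bits 01 -> C
Bits 101 -> E
Bits 01 -> C
Bits 110 -> A
Bits 01 -> C
Bits 01 -> C
Bits 01 -> C
Bits 01 -> C


Decoded message: CECACCCC


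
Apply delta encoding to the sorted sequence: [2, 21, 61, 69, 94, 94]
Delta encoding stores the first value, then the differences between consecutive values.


First value: 2
Deltas:
  21 - 2 = 19
  61 - 21 = 40
  69 - 61 = 8
  94 - 69 = 25
  94 - 94 = 0


Delta encoded: [2, 19, 40, 8, 25, 0]


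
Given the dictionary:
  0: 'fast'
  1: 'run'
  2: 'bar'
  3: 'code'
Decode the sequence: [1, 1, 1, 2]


Look up each index in the dictionary:
  1 -> 'run'
  1 -> 'run'
  1 -> 'run'
  2 -> 'bar'

Decoded: "run run run bar"


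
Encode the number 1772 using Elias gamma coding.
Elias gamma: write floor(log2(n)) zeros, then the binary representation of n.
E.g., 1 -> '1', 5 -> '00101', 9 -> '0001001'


num_bits = floor(log2(1772)) + 1 = 11
leading_zeros = num_bits - 1 = 10
binary(1772) = 11011101100

Elias gamma(1772) = '0000000000' + '11011101100' = 000000000011011101100 (21 bits)


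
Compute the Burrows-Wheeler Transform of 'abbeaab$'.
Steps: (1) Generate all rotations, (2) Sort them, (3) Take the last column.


Rotations (sorted):
  0: $abbeaab -> last char: b
  1: aab$abbe -> last char: e
  2: ab$abbea -> last char: a
  3: abbeaab$ -> last char: $
  4: b$abbeaa -> last char: a
  5: bbeaab$a -> last char: a
  6: beaab$ab -> last char: b
  7: eaab$abb -> last char: b


BWT = bea$aabb


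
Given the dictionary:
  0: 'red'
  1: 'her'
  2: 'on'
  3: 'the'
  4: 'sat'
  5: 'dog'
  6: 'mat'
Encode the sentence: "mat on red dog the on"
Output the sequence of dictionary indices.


Look up each word in the dictionary:
  'mat' -> 6
  'on' -> 2
  'red' -> 0
  'dog' -> 5
  'the' -> 3
  'on' -> 2

Encoded: [6, 2, 0, 5, 3, 2]


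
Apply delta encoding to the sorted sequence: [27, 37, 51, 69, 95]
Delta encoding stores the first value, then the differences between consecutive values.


First value: 27
Deltas:
  37 - 27 = 10
  51 - 37 = 14
  69 - 51 = 18
  95 - 69 = 26


Delta encoded: [27, 10, 14, 18, 26]


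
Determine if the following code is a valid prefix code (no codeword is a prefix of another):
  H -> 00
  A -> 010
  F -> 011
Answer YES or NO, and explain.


Checking each pair (does one codeword prefix another?):
  H='00' vs A='010': no prefix
  H='00' vs F='011': no prefix
  A='010' vs H='00': no prefix
  A='010' vs F='011': no prefix
  F='011' vs H='00': no prefix
  F='011' vs A='010': no prefix
No violation found over all pairs.

YES -- this is a valid prefix code. No codeword is a prefix of any other codeword.


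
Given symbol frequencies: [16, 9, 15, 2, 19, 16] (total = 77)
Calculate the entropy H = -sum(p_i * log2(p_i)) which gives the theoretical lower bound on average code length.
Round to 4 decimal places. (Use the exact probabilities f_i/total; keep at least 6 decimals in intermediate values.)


Per-symbol terms -p_i * log2(p_i) with p_i = f_i/77:
  p = 16/77 = 0.207792: log2(p) = -2.266787, -p*log2(p) = 0.471021
  p = 9/77 = 0.116883: log2(p) = -3.096862, -p*log2(p) = 0.361971
  p = 15/77 = 0.194805: log2(p) = -2.359896, -p*log2(p) = 0.459720
  p = 2/77 = 0.025974: log2(p) = -5.266787, -p*log2(p) = 0.136800
  p = 19/77 = 0.246753: log2(p) = -2.018859, -p*log2(p) = 0.498160
  p = 16/77 = 0.207792: log2(p) = -2.266787, -p*log2(p) = 0.471021
H = 0.471021 + 0.361971 + 0.459720 + 0.136800 + 0.498160 + 0.471021 = 2.398693

H = 2.3987 bits/symbol


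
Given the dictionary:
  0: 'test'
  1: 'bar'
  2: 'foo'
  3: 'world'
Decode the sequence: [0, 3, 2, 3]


Look up each index in the dictionary:
  0 -> 'test'
  3 -> 'world'
  2 -> 'foo'
  3 -> 'world'

Decoded: "test world foo world"


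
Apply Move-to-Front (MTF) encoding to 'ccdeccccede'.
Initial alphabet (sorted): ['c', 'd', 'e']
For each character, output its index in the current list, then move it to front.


MTF encoding:
'c': index 0 in ['c', 'd', 'e'] -> ['c', 'd', 'e']
'c': index 0 in ['c', 'd', 'e'] -> ['c', 'd', 'e']
'd': index 1 in ['c', 'd', 'e'] -> ['d', 'c', 'e']
'e': index 2 in ['d', 'c', 'e'] -> ['e', 'd', 'c']
'c': index 2 in ['e', 'd', 'c'] -> ['c', 'e', 'd']
'c': index 0 in ['c', 'e', 'd'] -> ['c', 'e', 'd']
'c': index 0 in ['c', 'e', 'd'] -> ['c', 'e', 'd']
'c': index 0 in ['c', 'e', 'd'] -> ['c', 'e', 'd']
'e': index 1 in ['c', 'e', 'd'] -> ['e', 'c', 'd']
'd': index 2 in ['e', 'c', 'd'] -> ['d', 'e', 'c']
'e': index 1 in ['d', 'e', 'c'] -> ['e', 'd', 'c']


Output: [0, 0, 1, 2, 2, 0, 0, 0, 1, 2, 1]


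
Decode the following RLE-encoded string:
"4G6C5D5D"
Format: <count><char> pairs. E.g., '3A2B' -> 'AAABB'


Expanding each <count><char> pair:
  4G -> 'GGGG'
  6C -> 'CCCCCC'
  5D -> 'DDDDD'
  5D -> 'DDDDD'

Decoded = GGGGCCCCCCDDDDDDDDDD


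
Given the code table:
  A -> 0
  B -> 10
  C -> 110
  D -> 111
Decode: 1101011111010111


Decoding:
110 -> C
10 -> B
111 -> D
110 -> C
10 -> B
111 -> D


Result: CBDCBD


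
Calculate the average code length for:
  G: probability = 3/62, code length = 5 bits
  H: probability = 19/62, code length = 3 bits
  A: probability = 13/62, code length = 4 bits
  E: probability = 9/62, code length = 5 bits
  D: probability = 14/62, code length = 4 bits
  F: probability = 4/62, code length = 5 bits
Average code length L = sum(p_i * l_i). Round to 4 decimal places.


Weighted contributions p_i * l_i:
  G: (3/62) * 5 = 15/62
  H: (19/62) * 3 = 57/62
  A: (13/62) * 4 = 52/62
  E: (9/62) * 5 = 45/62
  D: (14/62) * 4 = 56/62
  F: (4/62) * 5 = 20/62
Sum = (15 + 57 + 52 + 45 + 56 + 20)/62 = 245/62

L = 245/62 = 3.9516 bits/symbol


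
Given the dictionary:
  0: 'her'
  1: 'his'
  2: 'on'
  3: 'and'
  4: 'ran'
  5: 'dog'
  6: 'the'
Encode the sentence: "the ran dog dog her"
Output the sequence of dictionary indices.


Look up each word in the dictionary:
  'the' -> 6
  'ran' -> 4
  'dog' -> 5
  'dog' -> 5
  'her' -> 0

Encoded: [6, 4, 5, 5, 0]


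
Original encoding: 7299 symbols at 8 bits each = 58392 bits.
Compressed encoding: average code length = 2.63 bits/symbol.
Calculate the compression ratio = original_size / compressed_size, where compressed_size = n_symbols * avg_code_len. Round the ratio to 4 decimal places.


original_size = n_symbols * orig_bits = 7299 * 8 = 58392 bits
compressed_size = n_symbols * avg_code_len = 7299 * 2.63 = 19196.37 bits
ratio = original_size / compressed_size = 58392 / 19196.37 = 3.0418

Compression ratio = 3.0418


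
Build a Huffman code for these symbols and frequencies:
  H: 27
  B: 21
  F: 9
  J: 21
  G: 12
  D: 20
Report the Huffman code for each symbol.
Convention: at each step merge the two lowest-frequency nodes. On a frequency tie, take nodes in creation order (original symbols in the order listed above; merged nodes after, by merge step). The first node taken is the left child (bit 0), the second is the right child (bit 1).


Huffman tree construction:
Step 1: Merge F(9) + G(12) = 21
Step 2: Merge D(20) + B(21) = 41
Step 3: Merge J(21) + (F+G)(21) = 42
Step 4: Merge H(27) + (D+B)(41) = 68
Step 5: Merge (J+(F+G))(42) + (H+(D+B))(68) = 110
Read each symbol's code off the tree from the root (left child = 0, right child = 1).

Codes:
  H: 10 (length 2)
  B: 111 (length 3)
  F: 010 (length 3)
  J: 00 (length 2)
  G: 011 (length 3)
  D: 110 (length 3)
Average code length: 282/110 = 2.5636 bits/symbol


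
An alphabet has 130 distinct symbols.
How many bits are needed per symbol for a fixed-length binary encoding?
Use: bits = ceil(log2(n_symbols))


log2(130) = 7.0224
Bracket: 2^7 = 128 < 130 <= 2^8 = 256
So ceil(log2(130)) = 8

bits = ceil(log2(130)) = ceil(7.0224) = 8 bits


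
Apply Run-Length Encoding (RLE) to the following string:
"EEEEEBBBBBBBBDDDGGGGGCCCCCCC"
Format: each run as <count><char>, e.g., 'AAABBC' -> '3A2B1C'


Scanning runs left to right:
  i=0: run of 'E' x 5 -> '5E'
  i=5: run of 'B' x 8 -> '8B'
  i=13: run of 'D' x 3 -> '3D'
  i=16: run of 'G' x 5 -> '5G'
  i=21: run of 'C' x 7 -> '7C'

RLE = 5E8B3D5G7C


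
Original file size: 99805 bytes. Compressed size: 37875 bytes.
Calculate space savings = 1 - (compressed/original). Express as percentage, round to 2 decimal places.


ratio = compressed/original = 37875/99805 = 0.37949
savings = 1 - ratio = 1 - 0.37949 = 0.62051
as a percentage: 0.62051 * 100 = 62.05%

Space savings = 1 - 37875/99805 = 62.05%


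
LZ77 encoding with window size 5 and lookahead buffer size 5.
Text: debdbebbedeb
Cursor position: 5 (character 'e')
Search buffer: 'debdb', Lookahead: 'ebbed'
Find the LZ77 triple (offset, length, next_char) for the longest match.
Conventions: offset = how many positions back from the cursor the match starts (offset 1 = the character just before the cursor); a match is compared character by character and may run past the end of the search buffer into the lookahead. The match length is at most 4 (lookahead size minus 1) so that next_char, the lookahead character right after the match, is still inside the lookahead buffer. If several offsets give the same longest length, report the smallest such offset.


Try each offset into the search buffer:
  offset=1 (pos 4, char 'b'): match length 0
  offset=2 (pos 3, char 'd'): match length 0
  offset=3 (pos 2, char 'b'): match length 0
  offset=4 (pos 1, char 'e'): match length 2
  offset=5 (pos 0, char 'd'): match length 0
Longest match has length 2 at offset 4.
next_char = character at position 5 + 2 = 7 -> 'b'

Best match: offset=4, length=2 (matching 'eb' starting at position 1)
LZ77 triple: (4, 2, 'b')


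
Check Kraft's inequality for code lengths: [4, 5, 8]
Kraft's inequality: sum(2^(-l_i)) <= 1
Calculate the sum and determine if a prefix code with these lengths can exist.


Sum = 2^(-4) + 2^(-5) + 2^(-8)
    = 0.0625 + 0.03125 + 0.00390625
    = 25/256 = 0.09765625
Since 0.09765625 <= 1, Kraft's inequality IS satisfied.
A prefix code with these lengths CAN exist.

Kraft sum = 0.09765625. Satisfied.


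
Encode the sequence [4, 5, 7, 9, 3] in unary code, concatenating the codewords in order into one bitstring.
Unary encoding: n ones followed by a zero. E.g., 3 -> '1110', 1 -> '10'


Encode each number as n ones followed by a terminating 0:
  4 -> 11110 (5 bits)
  5 -> 111110 (6 bits)
  7 -> 11111110 (8 bits)
  9 -> 1111111110 (10 bits)
  3 -> 1110 (4 bits)
Total length = 5 + 6 + 8 + 10 + 4 = 33 bits.

Unary([4, 5, 7, 9, 3]) = 111101111101111111011111111101110 (33 bits)


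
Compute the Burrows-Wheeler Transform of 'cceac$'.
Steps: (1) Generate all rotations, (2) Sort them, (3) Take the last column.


Rotations (sorted):
  0: $cceac -> last char: c
  1: ac$cce -> last char: e
  2: c$ccea -> last char: a
  3: cceac$ -> last char: $
  4: ceac$c -> last char: c
  5: eac$cc -> last char: c


BWT = cea$cc


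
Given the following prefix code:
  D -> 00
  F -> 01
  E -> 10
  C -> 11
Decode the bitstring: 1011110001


Decoding step by step:
Bits 10 -> E
Bits 11 -> C
Bits 11 -> C
Bits 00 -> D
Bits 01 -> F


Decoded message: ECCDF


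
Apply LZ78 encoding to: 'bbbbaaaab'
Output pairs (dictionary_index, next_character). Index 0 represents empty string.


LZ78 encoding steps:
Dictionary: {0: ''}
Step 1: w='' (idx 0), next='b' -> output (0, 'b'), add 'b' as idx 1
Step 2: w='b' (idx 1), next='b' -> output (1, 'b'), add 'bb' as idx 2
Step 3: w='b' (idx 1), next='a' -> output (1, 'a'), add 'ba' as idx 3
Step 4: w='' (idx 0), next='a' -> output (0, 'a'), add 'a' as idx 4
Step 5: w='a' (idx 4), next='a' -> output (4, 'a'), add 'aa' as idx 5
Step 6: w='b' (idx 1), end of input -> output (1, '')


Encoded: [(0, 'b'), (1, 'b'), (1, 'a'), (0, 'a'), (4, 'a'), (1, '')]


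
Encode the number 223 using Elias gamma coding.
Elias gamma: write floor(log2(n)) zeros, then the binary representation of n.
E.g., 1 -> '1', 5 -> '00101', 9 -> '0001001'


num_bits = floor(log2(223)) + 1 = 8
leading_zeros = num_bits - 1 = 7
binary(223) = 11011111

Elias gamma(223) = '0000000' + '11011111' = 000000011011111 (15 bits)


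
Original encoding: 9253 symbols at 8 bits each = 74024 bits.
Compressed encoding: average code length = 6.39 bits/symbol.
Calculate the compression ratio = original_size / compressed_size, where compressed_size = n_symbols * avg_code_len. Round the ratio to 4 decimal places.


original_size = n_symbols * orig_bits = 9253 * 8 = 74024 bits
compressed_size = n_symbols * avg_code_len = 9253 * 6.39 = 59126.67 bits
ratio = original_size / compressed_size = 74024 / 59126.67 = 1.252

Compression ratio = 1.252


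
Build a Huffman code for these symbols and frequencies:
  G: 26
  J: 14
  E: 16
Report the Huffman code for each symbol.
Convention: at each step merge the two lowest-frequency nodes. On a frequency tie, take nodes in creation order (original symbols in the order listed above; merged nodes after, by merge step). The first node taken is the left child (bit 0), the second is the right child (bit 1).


Huffman tree construction:
Step 1: Merge J(14) + E(16) = 30
Step 2: Merge G(26) + (J+E)(30) = 56
Read each symbol's code off the tree from the root (left child = 0, right child = 1).

Codes:
  G: 0 (length 1)
  J: 10 (length 2)
  E: 11 (length 2)
Average code length: 86/56 = 1.5357 bits/symbol


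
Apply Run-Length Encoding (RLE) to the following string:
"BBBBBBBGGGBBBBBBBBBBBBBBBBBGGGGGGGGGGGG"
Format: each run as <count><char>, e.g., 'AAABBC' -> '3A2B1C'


Scanning runs left to right:
  i=0: run of 'B' x 7 -> '7B'
  i=7: run of 'G' x 3 -> '3G'
  i=10: run of 'B' x 17 -> '17B'
  i=27: run of 'G' x 12 -> '12G'

RLE = 7B3G17B12G


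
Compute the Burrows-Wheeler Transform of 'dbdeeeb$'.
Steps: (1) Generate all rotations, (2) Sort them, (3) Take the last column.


Rotations (sorted):
  0: $dbdeeeb -> last char: b
  1: b$dbdeee -> last char: e
  2: bdeeeb$d -> last char: d
  3: dbdeeeb$ -> last char: $
  4: deeeb$db -> last char: b
  5: eb$dbdee -> last char: e
  6: eeb$dbde -> last char: e
  7: eeeb$dbd -> last char: d


BWT = bed$beed


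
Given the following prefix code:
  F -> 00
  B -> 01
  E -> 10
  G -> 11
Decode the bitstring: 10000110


Decoding step by step:
Bits 10 -> E
Bits 00 -> F
Bits 01 -> B
Bits 10 -> E


Decoded message: EFBE


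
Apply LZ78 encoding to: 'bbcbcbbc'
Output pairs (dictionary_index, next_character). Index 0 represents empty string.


LZ78 encoding steps:
Dictionary: {0: ''}
Step 1: w='' (idx 0), next='b' -> output (0, 'b'), add 'b' as idx 1
Step 2: w='b' (idx 1), next='c' -> output (1, 'c'), add 'bc' as idx 2
Step 3: w='bc' (idx 2), next='b' -> output (2, 'b'), add 'bcb' as idx 3
Step 4: w='bc' (idx 2), end of input -> output (2, '')


Encoded: [(0, 'b'), (1, 'c'), (2, 'b'), (2, '')]


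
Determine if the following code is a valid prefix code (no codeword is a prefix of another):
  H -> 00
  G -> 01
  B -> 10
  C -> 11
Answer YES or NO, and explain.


Checking each pair (does one codeword prefix another?):
  H='00' vs G='01': no prefix
  H='00' vs B='10': no prefix
  H='00' vs C='11': no prefix
  G='01' vs H='00': no prefix
  G='01' vs B='10': no prefix
  G='01' vs C='11': no prefix
  B='10' vs H='00': no prefix
  B='10' vs G='01': no prefix
  B='10' vs C='11': no prefix
  C='11' vs H='00': no prefix
  C='11' vs G='01': no prefix
  C='11' vs B='10': no prefix
No violation found over all pairs.

YES -- this is a valid prefix code. No codeword is a prefix of any other codeword.


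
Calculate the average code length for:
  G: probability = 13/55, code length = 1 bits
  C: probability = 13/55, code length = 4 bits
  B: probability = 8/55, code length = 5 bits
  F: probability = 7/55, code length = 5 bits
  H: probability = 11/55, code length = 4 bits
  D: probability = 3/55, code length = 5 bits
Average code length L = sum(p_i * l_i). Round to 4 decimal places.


Weighted contributions p_i * l_i:
  G: (13/55) * 1 = 13/55
  C: (13/55) * 4 = 52/55
  B: (8/55) * 5 = 40/55
  F: (7/55) * 5 = 35/55
  H: (11/55) * 4 = 44/55
  D: (3/55) * 5 = 15/55
Sum = (13 + 52 + 40 + 35 + 44 + 15)/55 = 199/55

L = 199/55 = 3.6182 bits/symbol


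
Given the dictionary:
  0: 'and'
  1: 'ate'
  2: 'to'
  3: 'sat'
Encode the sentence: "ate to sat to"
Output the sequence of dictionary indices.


Look up each word in the dictionary:
  'ate' -> 1
  'to' -> 2
  'sat' -> 3
  'to' -> 2

Encoded: [1, 2, 3, 2]


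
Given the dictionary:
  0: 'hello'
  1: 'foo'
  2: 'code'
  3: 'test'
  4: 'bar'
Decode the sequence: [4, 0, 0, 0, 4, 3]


Look up each index in the dictionary:
  4 -> 'bar'
  0 -> 'hello'
  0 -> 'hello'
  0 -> 'hello'
  4 -> 'bar'
  3 -> 'test'

Decoded: "bar hello hello hello bar test"


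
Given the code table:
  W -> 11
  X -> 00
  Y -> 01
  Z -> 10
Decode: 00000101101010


Decoding:
00 -> X
00 -> X
01 -> Y
01 -> Y
10 -> Z
10 -> Z
10 -> Z


Result: XXYYZZZ


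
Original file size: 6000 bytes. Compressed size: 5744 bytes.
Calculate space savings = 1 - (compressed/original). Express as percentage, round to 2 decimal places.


ratio = compressed/original = 5744/6000 = 0.957333
savings = 1 - ratio = 1 - 0.957333 = 0.042667
as a percentage: 0.042667 * 100 = 4.27%

Space savings = 1 - 5744/6000 = 4.27%


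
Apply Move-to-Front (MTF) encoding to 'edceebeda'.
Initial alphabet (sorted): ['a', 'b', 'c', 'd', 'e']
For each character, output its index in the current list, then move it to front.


MTF encoding:
'e': index 4 in ['a', 'b', 'c', 'd', 'e'] -> ['e', 'a', 'b', 'c', 'd']
'd': index 4 in ['e', 'a', 'b', 'c', 'd'] -> ['d', 'e', 'a', 'b', 'c']
'c': index 4 in ['d', 'e', 'a', 'b', 'c'] -> ['c', 'd', 'e', 'a', 'b']
'e': index 2 in ['c', 'd', 'e', 'a', 'b'] -> ['e', 'c', 'd', 'a', 'b']
'e': index 0 in ['e', 'c', 'd', 'a', 'b'] -> ['e', 'c', 'd', 'a', 'b']
'b': index 4 in ['e', 'c', 'd', 'a', 'b'] -> ['b', 'e', 'c', 'd', 'a']
'e': index 1 in ['b', 'e', 'c', 'd', 'a'] -> ['e', 'b', 'c', 'd', 'a']
'd': index 3 in ['e', 'b', 'c', 'd', 'a'] -> ['d', 'e', 'b', 'c', 'a']
'a': index 4 in ['d', 'e', 'b', 'c', 'a'] -> ['a', 'd', 'e', 'b', 'c']


Output: [4, 4, 4, 2, 0, 4, 1, 3, 4]


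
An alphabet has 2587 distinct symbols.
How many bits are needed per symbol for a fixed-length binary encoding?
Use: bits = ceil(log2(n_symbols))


log2(2587) = 11.3371
Bracket: 2^11 = 2048 < 2587 <= 2^12 = 4096
So ceil(log2(2587)) = 12

bits = ceil(log2(2587)) = ceil(11.3371) = 12 bits


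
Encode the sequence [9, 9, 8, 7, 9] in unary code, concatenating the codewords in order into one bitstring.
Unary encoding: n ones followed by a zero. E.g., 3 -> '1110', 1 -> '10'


Encode each number as n ones followed by a terminating 0:
  9 -> 1111111110 (10 bits)
  9 -> 1111111110 (10 bits)
  8 -> 111111110 (9 bits)
  7 -> 11111110 (8 bits)
  9 -> 1111111110 (10 bits)
Total length = 10 + 10 + 9 + 8 + 10 = 47 bits.

Unary([9, 9, 8, 7, 9]) = 11111111101111111110111111110111111101111111110 (47 bits)


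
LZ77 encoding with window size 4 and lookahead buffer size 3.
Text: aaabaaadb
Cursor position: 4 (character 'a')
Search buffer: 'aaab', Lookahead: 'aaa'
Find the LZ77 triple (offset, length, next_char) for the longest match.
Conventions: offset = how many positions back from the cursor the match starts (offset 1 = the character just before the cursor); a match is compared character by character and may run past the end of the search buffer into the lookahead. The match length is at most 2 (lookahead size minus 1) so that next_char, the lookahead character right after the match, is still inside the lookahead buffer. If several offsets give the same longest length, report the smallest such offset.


Try each offset into the search buffer:
  offset=1 (pos 3, char 'b'): match length 0
  offset=2 (pos 2, char 'a'): match length 1
  offset=3 (pos 1, char 'a'): match length 2
  offset=4 (pos 0, char 'a'): match length 2
Longest match has length 2, found at offsets 3, 4; take the smallest, offset 3.
next_char = character at position 4 + 2 = 6 -> 'a'

Best match: offset=3, length=2 (matching 'aa' starting at position 1)
LZ77 triple: (3, 2, 'a')


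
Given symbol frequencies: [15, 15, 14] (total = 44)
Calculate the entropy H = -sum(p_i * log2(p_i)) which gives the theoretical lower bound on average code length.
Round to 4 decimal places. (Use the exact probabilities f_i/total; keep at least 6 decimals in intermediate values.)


Per-symbol terms -p_i * log2(p_i) with p_i = f_i/44:
  p = 15/44 = 0.340909: log2(p) = -1.552541, -p*log2(p) = 0.529275
  p = 15/44 = 0.340909: log2(p) = -1.552541, -p*log2(p) = 0.529275
  p = 14/44 = 0.318182: log2(p) = -1.652077, -p*log2(p) = 0.525661
H = 0.529275 + 0.529275 + 0.525661 = 1.584211

H = 1.5842 bits/symbol


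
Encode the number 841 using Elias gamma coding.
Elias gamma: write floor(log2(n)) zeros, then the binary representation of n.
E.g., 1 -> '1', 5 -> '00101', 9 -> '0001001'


num_bits = floor(log2(841)) + 1 = 10
leading_zeros = num_bits - 1 = 9
binary(841) = 1101001001

Elias gamma(841) = '000000000' + '1101001001' = 0000000001101001001 (19 bits)


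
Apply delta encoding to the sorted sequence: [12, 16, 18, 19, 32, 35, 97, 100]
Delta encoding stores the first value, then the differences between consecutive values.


First value: 12
Deltas:
  16 - 12 = 4
  18 - 16 = 2
  19 - 18 = 1
  32 - 19 = 13
  35 - 32 = 3
  97 - 35 = 62
  100 - 97 = 3


Delta encoded: [12, 4, 2, 1, 13, 3, 62, 3]


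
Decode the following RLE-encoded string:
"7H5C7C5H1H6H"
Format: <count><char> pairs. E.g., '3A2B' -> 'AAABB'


Expanding each <count><char> pair:
  7H -> 'HHHHHHH'
  5C -> 'CCCCC'
  7C -> 'CCCCCCC'
  5H -> 'HHHHH'
  1H -> 'H'
  6H -> 'HHHHHH'

Decoded = HHHHHHHCCCCCCCCCCCCHHHHHHHHHHHH


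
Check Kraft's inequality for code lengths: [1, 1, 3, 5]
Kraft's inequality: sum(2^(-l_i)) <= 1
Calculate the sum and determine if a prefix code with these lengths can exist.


Sum = 2^(-1) + 2^(-1) + 2^(-3) + 2^(-5)
    = 0.5 + 0.5 + 0.125 + 0.03125
    = 37/32 = 1.15625
Since 1.15625 > 1, Kraft's inequality is NOT satisfied.
A prefix code with these lengths CANNOT exist.

Kraft sum = 1.15625. Not satisfied.
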